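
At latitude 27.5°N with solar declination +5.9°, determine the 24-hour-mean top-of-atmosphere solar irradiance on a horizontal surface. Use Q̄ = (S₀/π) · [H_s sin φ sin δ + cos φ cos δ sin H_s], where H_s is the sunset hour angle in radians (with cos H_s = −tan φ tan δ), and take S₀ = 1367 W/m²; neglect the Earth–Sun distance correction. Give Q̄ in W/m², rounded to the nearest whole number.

The sunset hour angle satisfies cos H_s = −tan φ tan δ = -0.0538, giving H_s = 93.08°. In radians, H_s = 1.6246.
H_s sin φ sin δ = 1.6246 × 0.4617 × 0.1028 = 0.0771.
cos φ cos δ sin H_s = 0.8870 × 0.9947 × 0.9986 = 0.8811.
Q̄ = (1367/π) × (0.0771 + 0.8811) = 435.13 × 0.9582 = 416.94 W/m².

417 W/m²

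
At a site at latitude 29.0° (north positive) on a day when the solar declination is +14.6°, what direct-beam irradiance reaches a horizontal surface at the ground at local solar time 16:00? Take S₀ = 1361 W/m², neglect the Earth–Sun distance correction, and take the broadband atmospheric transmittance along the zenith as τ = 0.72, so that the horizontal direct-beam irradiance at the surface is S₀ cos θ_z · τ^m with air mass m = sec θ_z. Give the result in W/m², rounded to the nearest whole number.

406 W/m²

Hour angle H = 15° × (16 − 12) = 60.00°.
With φ = 29.0°, δ = 14.6°, H = 60.00°: sin φ sin δ = 0.1222, cos φ cos δ cos H = 0.4232, so cos θ_z = 0.5454.
Air mass m = 1/cos θ_z = 1/0.5454 = 1.834; τ^m = 0.72^1.834 = 0.5475.
Surface direct beam = 1361 × 0.5454 × 0.5475 = 406.40 W/m².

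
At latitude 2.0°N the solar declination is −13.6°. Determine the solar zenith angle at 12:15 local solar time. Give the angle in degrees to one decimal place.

Hour angle H = 15° × (12.25 − 12) = 3.75°.
cos θ_z = sin(2.0°) sin(-13.6°) + cos(2.0°) cos(-13.6°) cos(3.75°) = -0.0082 + 0.9693 = 0.9611.
θ_z = arccos(0.9611) = 16.03°.

16.0°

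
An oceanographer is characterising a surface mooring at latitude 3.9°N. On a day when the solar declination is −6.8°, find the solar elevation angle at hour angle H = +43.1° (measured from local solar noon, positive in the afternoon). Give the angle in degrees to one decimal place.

cos θ_z = sin(3.9°) sin(-6.8°) + cos(3.9°) cos(-6.8°) cos(43.10°) = -0.0081 + 0.7233 = 0.7152.
θ_z = arccos(0.7152) = 44.34°, so the elevation is 90° − 44.34° = 45.66°.

45.7°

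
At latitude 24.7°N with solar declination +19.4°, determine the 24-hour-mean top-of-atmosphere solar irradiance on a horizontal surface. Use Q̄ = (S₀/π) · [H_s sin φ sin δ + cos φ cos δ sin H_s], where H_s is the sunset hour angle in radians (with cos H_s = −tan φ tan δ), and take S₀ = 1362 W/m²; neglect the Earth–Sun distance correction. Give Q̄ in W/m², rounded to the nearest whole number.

471 W/m²

The sunset hour angle satisfies cos H_s = −tan φ tan δ = -0.1620, giving H_s = 99.32°. In radians, H_s = 1.7335.
H_s sin φ sin δ = 1.7335 × 0.4179 × 0.3322 = 0.2407.
cos φ cos δ sin H_s = 0.9085 × 0.9432 × 0.9868 = 0.8456.
Q̄ = (1362/π) × (0.2407 + 0.8456) = 433.54 × 1.0863 = 470.95 W/m².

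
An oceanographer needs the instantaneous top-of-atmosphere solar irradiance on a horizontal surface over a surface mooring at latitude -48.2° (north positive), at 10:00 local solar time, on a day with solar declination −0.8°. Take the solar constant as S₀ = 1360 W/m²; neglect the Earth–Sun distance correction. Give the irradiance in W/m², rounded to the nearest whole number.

Hour angle H = 15° × (10 − 12) = -30.00°.
cos θ_z = sin(-48.2°) sin(-0.8°) + cos(-48.2°) cos(-0.8°) cos(-30.00°) = 0.0104 + 0.5772 = 0.5876.
Top-of-atmosphere irradiance = S₀ cos θ_z = 1360 × 0.5876 = 799.14 W/m².

799 W/m²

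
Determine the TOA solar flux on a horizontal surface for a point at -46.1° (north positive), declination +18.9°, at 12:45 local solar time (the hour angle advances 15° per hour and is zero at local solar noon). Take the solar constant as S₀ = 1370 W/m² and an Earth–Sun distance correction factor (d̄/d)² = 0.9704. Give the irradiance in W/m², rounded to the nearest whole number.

545 W/m²

Hour angle H = 15° × (12.75 − 12) = 11.25°.
With φ = -46.1°, δ = 18.9°, H = 11.25°: sin φ sin δ = -0.2334, cos φ cos δ cos H = 0.6434, so cos θ_z = 0.4100.
Top-of-atmosphere irradiance = S₀ (d̄/d)² cos θ_z = 1370 × 0.9704 × 0.4100 = 545.07 W/m².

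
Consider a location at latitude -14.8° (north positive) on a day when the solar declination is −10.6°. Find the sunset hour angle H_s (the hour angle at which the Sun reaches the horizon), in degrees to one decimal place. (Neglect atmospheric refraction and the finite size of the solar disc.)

92.8°

The sunset hour angle satisfies cos H_s = −tan φ tan δ = -0.0494, giving H_s = 92.83°.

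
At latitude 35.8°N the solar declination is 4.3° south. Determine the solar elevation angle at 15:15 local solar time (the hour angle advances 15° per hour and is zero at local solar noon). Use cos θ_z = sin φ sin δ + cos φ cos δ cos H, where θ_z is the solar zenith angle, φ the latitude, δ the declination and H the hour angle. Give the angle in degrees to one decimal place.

Hour angle H = 15° × (15.25 − 12) = 48.75°.
cos θ_z = sin(35.8°) sin(-4.3°) + cos(35.8°) cos(-4.3°) cos(48.75°) = -0.0439 + 0.5333 = 0.4894.
θ_z = arccos(0.4894) = 60.70°, so the elevation is 90° − 60.70° = 29.30°.

29.3°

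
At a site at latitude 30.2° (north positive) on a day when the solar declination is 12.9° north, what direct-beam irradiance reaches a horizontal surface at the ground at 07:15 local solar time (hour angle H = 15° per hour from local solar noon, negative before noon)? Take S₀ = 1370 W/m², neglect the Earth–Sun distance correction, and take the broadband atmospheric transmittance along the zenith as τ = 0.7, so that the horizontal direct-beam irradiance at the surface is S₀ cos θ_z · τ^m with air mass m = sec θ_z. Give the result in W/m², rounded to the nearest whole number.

Hour angle H = 15° × (7.25 − 12) = -71.25°.
cos θ_z = sin(30.2°) sin(12.9°) + cos(30.2°) cos(12.9°) cos(-71.25°) = 0.1123 + 0.2708 = 0.3831.
Air mass m = 1/cos θ_z = 1/0.3831 = 2.610; τ^m = 0.7^2.610 = 0.3942.
Surface direct beam = 1370 × 0.3831 × 0.3942 = 206.89 W/m².

207 W/m²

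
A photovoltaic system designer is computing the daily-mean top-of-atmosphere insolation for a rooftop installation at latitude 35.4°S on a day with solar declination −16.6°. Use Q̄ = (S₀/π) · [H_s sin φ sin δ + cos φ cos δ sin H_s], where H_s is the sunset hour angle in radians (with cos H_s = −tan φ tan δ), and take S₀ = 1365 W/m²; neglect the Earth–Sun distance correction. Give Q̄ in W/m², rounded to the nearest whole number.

460 W/m²

cos H_s = −tan(-35.4°) · tan(-16.6°) = -0.2119, so H_s = arccos(-0.2119) = 102.23°. In radians, H_s = 1.7843.
H_s sin φ sin δ = 1.7843 × -0.5793 × -0.2857 = 0.2953.
cos φ cos δ sin H_s = 0.8151 × 0.9583 × 0.9773 = 0.7634.
Q̄ = (1365/π) × (0.2953 + 0.7634) = 434.49 × 1.0587 = 459.99 W/m².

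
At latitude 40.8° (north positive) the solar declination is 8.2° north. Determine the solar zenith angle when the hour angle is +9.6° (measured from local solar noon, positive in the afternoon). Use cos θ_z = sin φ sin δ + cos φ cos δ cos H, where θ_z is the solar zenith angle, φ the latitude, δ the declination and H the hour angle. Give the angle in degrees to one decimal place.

With φ = 40.8°, δ = 8.2°, H = 9.60°: sin φ sin δ = 0.0932, cos φ cos δ cos H = 0.7388, so cos θ_z = 0.8320.
θ_z = arccos(0.8320) = 33.70°.

33.7°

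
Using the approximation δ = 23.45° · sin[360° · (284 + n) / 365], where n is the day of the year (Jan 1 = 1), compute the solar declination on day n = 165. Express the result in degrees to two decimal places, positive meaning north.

+23.27°

360 × (284 + 165) / 365 = 442.849°; sin(442.849°) = 0.9922.
δ = 23.45 × 0.9922 = 23.267° ≈ +23.27°.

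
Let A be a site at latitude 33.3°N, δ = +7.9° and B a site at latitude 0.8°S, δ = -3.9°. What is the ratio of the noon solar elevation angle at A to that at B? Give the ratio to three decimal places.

0.743

A: 90° − |33.3 − (7.9)| = 64.60°.
B: 90° − |-0.8 − (-3.9)| = 86.90°.
Ratio A/B = 64.6000 / 86.9000 = 0.7434.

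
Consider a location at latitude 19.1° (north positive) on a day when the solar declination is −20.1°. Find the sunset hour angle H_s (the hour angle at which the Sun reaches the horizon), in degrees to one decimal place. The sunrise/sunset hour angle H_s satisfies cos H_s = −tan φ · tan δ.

−tan φ tan δ = −(0.3463)(-0.3659) = 0.1267; H_s = arccos(0.1267) = 82.72°.

82.7°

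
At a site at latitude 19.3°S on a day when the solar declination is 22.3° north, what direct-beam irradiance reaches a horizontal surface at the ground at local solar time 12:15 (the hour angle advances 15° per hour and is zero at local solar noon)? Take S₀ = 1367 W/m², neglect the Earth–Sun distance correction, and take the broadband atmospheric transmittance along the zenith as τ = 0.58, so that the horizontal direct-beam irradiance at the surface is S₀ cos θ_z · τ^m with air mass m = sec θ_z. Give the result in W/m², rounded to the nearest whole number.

491 W/m²

Hour angle H = 15° × (12.25 − 12) = 3.75°.
cos θ_z = sin φ sin δ + cos φ cos δ cos H = (-0.3305)(0.3795) + (0.9438)(0.9252)(0.9979) = 0.7459.
Air mass m = 1/cos θ_z = 1/0.7459 = 1.341; τ^m = 0.58^1.341 = 0.4817.
Surface direct beam = 1367 × 0.7459 × 0.4817 = 491.16 W/m².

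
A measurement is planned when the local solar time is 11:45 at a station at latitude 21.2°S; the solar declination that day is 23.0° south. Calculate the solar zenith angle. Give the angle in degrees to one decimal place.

3.9°

Hour angle H = 15° × (11.75 − 12) = -3.75°.
With φ = -21.2°, δ = -23.0°, H = -3.75°: sin φ sin δ = 0.1413, cos φ cos δ cos H = 0.8564, so cos θ_z = 0.9977.
θ_z = arccos(0.9977) = 3.89°.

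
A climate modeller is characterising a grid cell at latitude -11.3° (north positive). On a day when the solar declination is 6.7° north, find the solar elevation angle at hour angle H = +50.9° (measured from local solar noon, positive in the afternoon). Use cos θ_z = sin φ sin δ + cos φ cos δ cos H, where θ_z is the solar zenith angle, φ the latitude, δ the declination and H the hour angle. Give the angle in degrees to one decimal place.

cos θ_z = sin φ sin δ + cos φ cos δ cos H = (-0.1959)(0.1167) + (0.9806)(0.9932)(0.6307) = 0.5914.
θ_z = arccos(0.5914) = 53.74°, so the elevation is 90° − 53.74° = 36.26°.

36.3°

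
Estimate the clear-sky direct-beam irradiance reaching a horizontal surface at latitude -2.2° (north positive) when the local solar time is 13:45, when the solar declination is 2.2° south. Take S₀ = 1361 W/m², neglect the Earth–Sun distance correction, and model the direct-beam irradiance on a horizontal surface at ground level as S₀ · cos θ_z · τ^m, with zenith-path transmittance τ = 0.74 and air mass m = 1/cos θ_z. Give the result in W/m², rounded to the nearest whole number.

873 W/m²

Hour angle H = 15° × (13.75 − 12) = 26.25°.
cos θ_z = sin φ sin δ + cos φ cos δ cos H = (-0.0384)(-0.0384) + (0.9993)(0.9993)(0.8969) = 0.8971.
Air mass m = 1/cos θ_z = 1/0.8971 = 1.115; τ^m = 0.74^1.115 = 0.7148.
Surface direct beam = 1361 × 0.8971 × 0.7148 = 872.74 W/m².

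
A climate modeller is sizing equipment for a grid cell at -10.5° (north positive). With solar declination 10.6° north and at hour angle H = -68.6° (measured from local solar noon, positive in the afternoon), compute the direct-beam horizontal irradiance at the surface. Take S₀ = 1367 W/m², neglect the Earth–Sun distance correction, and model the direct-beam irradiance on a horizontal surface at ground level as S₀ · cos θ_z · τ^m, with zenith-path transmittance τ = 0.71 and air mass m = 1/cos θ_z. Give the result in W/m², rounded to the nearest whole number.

149 W/m²

cos θ_z = sin(-10.5°) sin(10.6°) + cos(-10.5°) cos(10.6°) cos(-68.60°) = -0.0335 + 0.3526 = 0.3191.
Air mass m = 1/cos θ_z = 1/0.3191 = 3.134; τ^m = 0.71^3.134 = 0.3419.
Surface direct beam = 1367 × 0.3191 × 0.3419 = 149.14 W/m².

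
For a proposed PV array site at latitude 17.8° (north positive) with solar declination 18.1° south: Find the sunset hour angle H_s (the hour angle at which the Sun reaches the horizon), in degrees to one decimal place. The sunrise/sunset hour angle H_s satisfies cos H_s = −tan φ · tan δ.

The sunset hour angle satisfies cos H_s = −tan φ tan δ = 0.1049, giving H_s = 83.98°.

84.0°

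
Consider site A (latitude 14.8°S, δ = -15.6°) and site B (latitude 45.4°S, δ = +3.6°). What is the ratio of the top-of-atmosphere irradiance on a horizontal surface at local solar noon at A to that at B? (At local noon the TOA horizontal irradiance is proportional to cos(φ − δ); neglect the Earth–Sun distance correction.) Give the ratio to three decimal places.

A: cos θ_z = cos(-14.8° − (-15.6°)) = 0.9999.
B: cos θ_z = cos(-45.4° − (3.6°)) = 0.6561.
Ratio A/B = 0.9999 / 0.6561 = 1.5240.

1.524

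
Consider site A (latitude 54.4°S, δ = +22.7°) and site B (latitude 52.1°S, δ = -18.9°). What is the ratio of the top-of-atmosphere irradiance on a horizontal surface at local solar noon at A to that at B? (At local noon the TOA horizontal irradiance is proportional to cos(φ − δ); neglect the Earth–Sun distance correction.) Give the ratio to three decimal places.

A: cos θ_z = cos(-54.4° − (22.7°)) = 0.2233.
B: cos θ_z = cos(-52.1° − (-18.9°)) = 0.8368.
Ratio A/B = 0.2233 / 0.8368 = 0.2668.

0.267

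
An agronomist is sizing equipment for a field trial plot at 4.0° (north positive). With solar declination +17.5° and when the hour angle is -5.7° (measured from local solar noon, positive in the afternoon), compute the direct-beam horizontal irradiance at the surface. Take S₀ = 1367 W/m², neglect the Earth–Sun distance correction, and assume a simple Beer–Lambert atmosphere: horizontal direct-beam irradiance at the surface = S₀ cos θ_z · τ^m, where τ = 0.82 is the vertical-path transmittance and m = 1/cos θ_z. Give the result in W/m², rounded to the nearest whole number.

cos θ_z = sin φ sin δ + cos φ cos δ cos H = (0.0698)(0.3007) + (0.9976)(0.9537)(0.9951) = 0.9677.
Air mass m = 1/cos θ_z = 1/0.9677 = 1.033; τ^m = 0.82^1.033 = 0.8146.
Surface direct beam = 1367 × 0.9677 × 0.8146 = 1077.59 W/m².

1078 W/m²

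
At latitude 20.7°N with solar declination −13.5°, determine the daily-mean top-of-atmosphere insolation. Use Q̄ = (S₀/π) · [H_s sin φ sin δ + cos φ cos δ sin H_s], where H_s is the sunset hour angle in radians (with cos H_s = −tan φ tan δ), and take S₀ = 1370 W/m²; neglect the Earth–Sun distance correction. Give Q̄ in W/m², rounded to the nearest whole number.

The sunset hour angle satisfies cos H_s = −tan φ tan δ = 0.0907, giving H_s = 84.80°. In radians, H_s = 1.4800.
H_s sin φ sin δ = 1.4800 × 0.3535 × -0.2334 = -0.1221.
cos φ cos δ sin H_s = 0.9354 × 0.9724 × 0.9959 = 0.9059.
Q̄ = (1370/π) × (-0.1221 + 0.9059) = 436.08 × 0.7838 = 341.80 W/m².

342 W/m²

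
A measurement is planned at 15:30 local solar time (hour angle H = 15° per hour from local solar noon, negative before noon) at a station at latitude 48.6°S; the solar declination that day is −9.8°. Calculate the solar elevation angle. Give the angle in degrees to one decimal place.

Hour angle H = 15° × (15.5 − 12) = 52.50°.
cos θ_z = sin φ sin δ + cos φ cos δ cos H = (-0.7501)(-0.1702) + (0.6613)(0.9854)(0.6088) = 0.5244.
θ_z = arccos(0.5244) = 58.37°, so the elevation is 90° − 58.37° = 31.63°.

31.6°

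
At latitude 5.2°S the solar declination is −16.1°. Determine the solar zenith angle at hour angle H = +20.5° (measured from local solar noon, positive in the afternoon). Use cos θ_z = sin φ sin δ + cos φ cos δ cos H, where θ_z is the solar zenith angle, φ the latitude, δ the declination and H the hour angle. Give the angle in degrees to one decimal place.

22.9°

With φ = -5.2°, δ = -16.1°, H = 20.50°: sin φ sin δ = 0.0251, cos φ cos δ cos H = 0.8962, so cos θ_z = 0.9213.
θ_z = arccos(0.9213) = 22.88°.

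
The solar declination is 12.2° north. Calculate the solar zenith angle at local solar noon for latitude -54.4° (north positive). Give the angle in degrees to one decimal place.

At local solar noon the hour angle is zero, so the zenith angle is |φ − δ| = |-54.4° − (12.2°)| = 66.6°.

66.6°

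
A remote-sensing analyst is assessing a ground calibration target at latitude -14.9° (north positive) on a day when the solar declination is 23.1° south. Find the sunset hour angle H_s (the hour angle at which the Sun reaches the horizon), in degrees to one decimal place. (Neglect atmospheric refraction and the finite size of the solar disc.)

The sunset hour angle satisfies cos H_s = −tan φ tan δ = -0.1135, giving H_s = 96.52°.

96.5°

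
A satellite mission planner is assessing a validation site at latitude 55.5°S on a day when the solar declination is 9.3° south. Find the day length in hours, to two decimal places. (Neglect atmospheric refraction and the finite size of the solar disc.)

13.84 hours

cos H_s = −tan(-55.5°) · tan(-9.3°) = -0.2383, so H_s = arccos(-0.2383) = 103.79°.
Day length = 2 H_s / 15° h⁻¹ = 207.58° / 15 = 13.839 h.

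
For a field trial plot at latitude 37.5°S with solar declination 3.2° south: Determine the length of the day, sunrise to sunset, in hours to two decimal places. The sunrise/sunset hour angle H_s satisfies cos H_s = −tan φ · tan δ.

12.33 hours

The sunset hour angle satisfies cos H_s = −tan φ tan δ = -0.0429, giving H_s = 92.46°.
Day length = 2 H_s / 15° h⁻¹ = 184.92° / 15 = 12.328 h.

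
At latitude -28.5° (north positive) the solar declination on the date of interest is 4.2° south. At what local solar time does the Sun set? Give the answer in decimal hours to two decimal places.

The sunset hour angle satisfies cos H_s = −tan φ tan δ = -0.0399, giving H_s = 92.29°.
Sunset is at 12 + H_s/15 = 12 + 6.153 = 18.153 h local solar time.

18.15 h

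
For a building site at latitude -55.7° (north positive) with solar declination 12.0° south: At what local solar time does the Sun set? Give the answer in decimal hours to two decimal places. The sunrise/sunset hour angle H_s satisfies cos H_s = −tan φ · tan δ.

19.21 h

cos H_s = −tan(-55.7°) · tan(-12.0°) = -0.3116, so H_s = arccos(-0.3116) = 108.16°.
Sunset is at 12 + H_s/15 = 12 + 7.211 = 19.211 h local solar time.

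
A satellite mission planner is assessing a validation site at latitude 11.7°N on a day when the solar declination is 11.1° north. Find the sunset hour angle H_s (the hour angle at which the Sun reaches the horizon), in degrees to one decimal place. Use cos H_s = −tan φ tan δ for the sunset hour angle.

92.3°

−tan φ tan δ = −(0.2071)(0.1962) = -0.0406; H_s = arccos(-0.0406) = 92.33°.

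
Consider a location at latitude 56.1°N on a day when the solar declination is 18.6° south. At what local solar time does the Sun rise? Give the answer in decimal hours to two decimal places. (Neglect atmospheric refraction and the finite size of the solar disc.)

−tan φ tan δ = −(1.4882)(-0.3365) = 0.5008; H_s = arccos(0.5008) = 59.95°.
Sunrise is at 12 − H_s/15 = 12 − 3.997 = 8.003 h local solar time.

8.00 h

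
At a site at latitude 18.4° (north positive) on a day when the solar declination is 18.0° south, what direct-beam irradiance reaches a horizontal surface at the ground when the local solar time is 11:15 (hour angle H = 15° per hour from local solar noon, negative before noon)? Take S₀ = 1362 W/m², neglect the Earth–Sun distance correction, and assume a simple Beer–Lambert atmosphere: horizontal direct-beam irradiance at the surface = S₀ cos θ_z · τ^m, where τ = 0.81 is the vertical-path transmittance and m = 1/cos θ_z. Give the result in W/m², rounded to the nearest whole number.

Hour angle H = 15° × (11.25 − 12) = -11.25°.
cos θ_z = sin(18.4°) sin(-18.0°) + cos(18.4°) cos(-18.0°) cos(-11.25°) = -0.0975 + 0.8851 = 0.7876.
Air mass m = 1/cos θ_z = 1/0.7876 = 1.270; τ^m = 0.81^1.270 = 0.7652.
Surface direct beam = 1362 × 0.7876 × 0.7652 = 820.84 W/m².

821 W/m²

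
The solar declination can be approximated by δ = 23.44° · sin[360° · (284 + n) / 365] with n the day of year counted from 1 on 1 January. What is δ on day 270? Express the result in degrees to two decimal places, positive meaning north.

360 × (284 + 270) / 365 = 546.411°; sin(546.411°) = -0.1117.
δ = 23.44 × -0.1117 = -2.618° ≈ -2.62°.

-2.62°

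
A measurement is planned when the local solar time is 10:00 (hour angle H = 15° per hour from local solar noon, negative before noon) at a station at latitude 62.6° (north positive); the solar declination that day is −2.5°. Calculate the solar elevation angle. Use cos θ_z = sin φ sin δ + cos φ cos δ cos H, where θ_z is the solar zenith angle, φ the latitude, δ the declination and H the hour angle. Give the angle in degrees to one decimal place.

Hour angle H = 15° × (10 − 12) = -30.00°.
cos θ_z = sin φ sin δ + cos φ cos δ cos H = (0.8878)(-0.0436) + (0.4602)(0.9990)(0.8660) = 0.3594.
θ_z = arccos(0.3594) = 68.94°, so the elevation is 90° − 68.94° = 21.06°.

21.1°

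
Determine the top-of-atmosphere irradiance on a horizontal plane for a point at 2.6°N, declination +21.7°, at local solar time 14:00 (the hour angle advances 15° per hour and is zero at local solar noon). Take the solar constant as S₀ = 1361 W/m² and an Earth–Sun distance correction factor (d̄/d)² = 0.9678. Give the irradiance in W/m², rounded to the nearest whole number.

1081 W/m²

Hour angle H = 15° × (14 − 12) = 30.00°.
cos θ_z = sin(2.6°) sin(21.7°) + cos(2.6°) cos(21.7°) cos(30.00°) = 0.0168 + 0.8038 = 0.8206.
Top-of-atmosphere irradiance = S₀ (d̄/d)² cos θ_z = 1361 × 0.9678 × 0.8206 = 1080.87 W/m².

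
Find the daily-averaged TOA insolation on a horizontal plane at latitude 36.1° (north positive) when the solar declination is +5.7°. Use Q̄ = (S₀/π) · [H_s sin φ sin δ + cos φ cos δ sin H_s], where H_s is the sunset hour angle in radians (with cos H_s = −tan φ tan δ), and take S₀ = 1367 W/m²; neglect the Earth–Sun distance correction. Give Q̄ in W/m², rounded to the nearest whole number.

−tan φ tan δ = −(0.7292)(0.0998) = -0.0728; H_s = arccos(-0.0728) = 94.17°. In radians, H_s = 1.6436.
H_s sin φ sin δ = 1.6436 × 0.5892 × 0.0993 = 0.0962.
cos φ cos δ sin H_s = 0.8080 × 0.9951 × 0.9974 = 0.8020.
Q̄ = (1367/π) × (0.0962 + 0.8020) = 435.13 × 0.8982 = 390.83 W/m².

391 W/m²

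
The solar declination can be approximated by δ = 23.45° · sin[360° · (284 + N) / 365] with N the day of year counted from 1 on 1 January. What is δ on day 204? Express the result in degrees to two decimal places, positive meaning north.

360 × (284 + 204) / 365 = 481.315°; sin(481.315°) = 0.8543.
δ = 23.45 × 0.8543 = 20.033° ≈ +20.03°.

+20.03°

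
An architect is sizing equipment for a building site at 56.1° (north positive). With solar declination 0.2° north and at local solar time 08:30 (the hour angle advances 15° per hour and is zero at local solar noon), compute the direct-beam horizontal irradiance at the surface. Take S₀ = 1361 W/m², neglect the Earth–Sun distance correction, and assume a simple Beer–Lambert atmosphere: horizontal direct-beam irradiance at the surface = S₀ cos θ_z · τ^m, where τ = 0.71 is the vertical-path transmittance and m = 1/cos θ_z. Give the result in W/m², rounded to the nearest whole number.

Hour angle H = 15° × (8.5 − 12) = -52.50°.
With φ = 56.1°, δ = 0.2°, H = -52.50°: sin φ sin δ = 0.0029, cos φ cos δ cos H = 0.3395, so cos θ_z = 0.3424.
Air mass m = 1/cos θ_z = 1/0.3424 = 2.921; τ^m = 0.71^2.921 = 0.3677.
Surface direct beam = 1361 × 0.3424 × 0.3677 = 171.35 W/m².

171 W/m²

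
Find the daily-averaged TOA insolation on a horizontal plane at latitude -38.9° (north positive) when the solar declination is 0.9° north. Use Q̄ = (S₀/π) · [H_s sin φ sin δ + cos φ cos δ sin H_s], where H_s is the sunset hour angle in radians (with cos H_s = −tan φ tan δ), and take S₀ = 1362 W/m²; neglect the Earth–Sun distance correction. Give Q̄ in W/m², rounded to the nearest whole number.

−tan φ tan δ = −(-0.8069)(0.0157) = 0.0127; H_s = arccos(0.0127) = 89.27°. In radians, H_s = 1.5581.
H_s sin φ sin δ = 1.5581 × -0.6280 × 0.0157 = -0.0154.
cos φ cos δ sin H_s = 0.7782 × 0.9999 × 0.9999 = 0.7780.
Q̄ = (1362/π) × (-0.0154 + 0.7780) = 433.54 × 0.7626 = 330.62 W/m².

331 W/m²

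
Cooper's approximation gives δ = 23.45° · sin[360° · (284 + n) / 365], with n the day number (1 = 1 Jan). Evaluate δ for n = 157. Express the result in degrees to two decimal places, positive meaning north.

+22.65°

360 × (284 + 157) / 365 = 434.959°; sin(434.959°) = 0.9657.
δ = 23.45 × 0.9657 = 22.646° ≈ +22.65°.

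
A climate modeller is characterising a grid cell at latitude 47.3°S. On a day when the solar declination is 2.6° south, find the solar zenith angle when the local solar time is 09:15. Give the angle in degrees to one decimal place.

57.1°

Hour angle H = 15° × (9.25 − 12) = -41.25°.
With φ = -47.3°, δ = -2.6°, H = -41.25°: sin φ sin δ = 0.0333, cos φ cos δ cos H = 0.5093, so cos θ_z = 0.5426.
θ_z = arccos(0.5426) = 57.14°.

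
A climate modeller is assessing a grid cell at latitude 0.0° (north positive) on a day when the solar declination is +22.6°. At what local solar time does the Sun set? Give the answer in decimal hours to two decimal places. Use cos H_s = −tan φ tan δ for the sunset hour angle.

18.00 h

The sunset hour angle satisfies cos H_s = −tan φ tan δ = 0.0000, giving H_s = 90.00°.
Sunset is at 12 + H_s/15 = 12 + 6.000 = 18.000 h local solar time.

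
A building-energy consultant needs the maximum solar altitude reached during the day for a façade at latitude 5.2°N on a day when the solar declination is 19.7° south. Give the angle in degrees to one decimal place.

At local solar noon the hour angle is zero, so the elevation is 90° − |φ − δ| = 90° − |5.2° − (-19.7°)| = 90° − 24.9° = 65.1°.

65.1°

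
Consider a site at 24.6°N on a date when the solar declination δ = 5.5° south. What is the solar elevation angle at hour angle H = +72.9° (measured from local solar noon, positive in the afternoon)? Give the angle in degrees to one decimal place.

13.1°

cos θ_z = sin(24.6°) sin(-5.5°) + cos(24.6°) cos(-5.5°) cos(72.90°) = -0.0399 + 0.2661 = 0.2262.
θ_z = arccos(0.2262) = 76.93°, so the elevation is 90° − 76.93° = 13.07°.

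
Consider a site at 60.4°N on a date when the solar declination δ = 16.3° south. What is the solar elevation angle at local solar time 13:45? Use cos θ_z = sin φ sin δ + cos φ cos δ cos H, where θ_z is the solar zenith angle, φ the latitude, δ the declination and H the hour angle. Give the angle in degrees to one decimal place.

10.4°

Hour angle H = 15° × (13.75 − 12) = 26.25°.
With φ = 60.4°, δ = -16.3°, H = 26.25°: sin φ sin δ = -0.2440, cos φ cos δ cos H = 0.4252, so cos θ_z = 0.1812.
θ_z = arccos(0.1812) = 79.56°, so the elevation is 90° − 79.56° = 10.44°.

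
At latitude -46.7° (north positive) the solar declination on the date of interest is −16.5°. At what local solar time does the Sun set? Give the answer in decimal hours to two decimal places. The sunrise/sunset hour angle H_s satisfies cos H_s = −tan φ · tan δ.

cos H_s = −tan(-46.7°) · tan(-16.5°) = -0.3143, so H_s = arccos(-0.3143) = 108.32°.
Sunset is at 12 + H_s/15 = 12 + 7.221 = 19.221 h local solar time.

19.22 h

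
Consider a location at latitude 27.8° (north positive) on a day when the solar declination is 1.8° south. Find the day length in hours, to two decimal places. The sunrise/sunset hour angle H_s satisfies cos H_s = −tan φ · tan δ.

−tan φ tan δ = −(0.5272)(-0.0314) = 0.0166; H_s = arccos(0.0166) = 89.05°.
Day length = 2 H_s / 15° h⁻¹ = 178.10° / 15 = 11.873 h.

11.87 hours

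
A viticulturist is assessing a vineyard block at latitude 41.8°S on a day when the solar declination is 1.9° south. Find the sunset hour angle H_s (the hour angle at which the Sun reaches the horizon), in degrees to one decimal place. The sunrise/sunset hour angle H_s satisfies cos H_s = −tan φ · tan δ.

91.7°

The sunset hour angle satisfies cos H_s = −tan φ tan δ = -0.0297, giving H_s = 91.70°.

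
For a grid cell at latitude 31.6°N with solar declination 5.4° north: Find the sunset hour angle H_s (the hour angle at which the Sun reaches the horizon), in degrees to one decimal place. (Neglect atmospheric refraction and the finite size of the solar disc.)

93.3°

cos H_s = −tan(31.6°) · tan(5.4°) = -0.0582, so H_s = arccos(-0.0582) = 93.34°.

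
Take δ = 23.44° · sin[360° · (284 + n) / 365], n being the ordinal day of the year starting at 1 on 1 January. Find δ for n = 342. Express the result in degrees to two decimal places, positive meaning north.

-22.88°

360 × (284 + 342) / 365 = 617.425°; sin(617.425°) = -0.9760.
δ = 23.44 × -0.9760 = -22.877° ≈ -22.88°.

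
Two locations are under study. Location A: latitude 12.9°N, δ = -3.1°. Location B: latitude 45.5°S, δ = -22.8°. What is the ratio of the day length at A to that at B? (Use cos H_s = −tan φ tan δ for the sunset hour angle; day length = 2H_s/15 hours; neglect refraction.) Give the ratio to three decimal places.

A: H_s = arccos(−tan 12.9° · tan -3.1°) = 89.29°, so 2H_s/15 = 11.9053 h.
B: H_s = arccos(−tan -45.5° · tan -22.8°) = 115.33°, so 2H_s/15 = 15.3773 h.
Ratio A/B = 11.9053 / 15.3773 = 0.7742.

0.774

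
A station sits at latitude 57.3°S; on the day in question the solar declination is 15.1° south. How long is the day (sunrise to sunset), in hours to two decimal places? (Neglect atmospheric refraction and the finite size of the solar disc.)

The sunset hour angle satisfies cos H_s = −tan φ tan δ = -0.4203, giving H_s = 114.85°.
Day length = 2 H_s / 15° h⁻¹ = 229.70° / 15 = 15.313 h.

15.31 hours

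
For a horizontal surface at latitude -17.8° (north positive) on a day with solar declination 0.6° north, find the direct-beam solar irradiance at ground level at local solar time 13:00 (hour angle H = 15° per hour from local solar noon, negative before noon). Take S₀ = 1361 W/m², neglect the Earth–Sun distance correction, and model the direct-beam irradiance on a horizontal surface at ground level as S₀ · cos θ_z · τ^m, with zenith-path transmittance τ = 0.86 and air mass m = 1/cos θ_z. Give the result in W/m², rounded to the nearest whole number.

1058 W/m²

Hour angle H = 15° × (13 − 12) = 15.00°.
cos θ_z = sin φ sin δ + cos φ cos δ cos H = (-0.3057)(0.0105) + (0.9521)(0.9999)(0.9659) = 0.9163.
Air mass m = 1/cos θ_z = 1/0.9163 = 1.091; τ^m = 0.86^1.091 = 0.8483.
Surface direct beam = 1361 × 0.9163 × 0.8483 = 1057.90 W/m².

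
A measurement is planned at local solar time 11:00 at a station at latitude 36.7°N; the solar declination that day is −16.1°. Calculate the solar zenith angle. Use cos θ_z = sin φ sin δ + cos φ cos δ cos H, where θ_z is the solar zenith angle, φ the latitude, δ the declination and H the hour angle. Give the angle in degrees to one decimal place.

Hour angle H = 15° × (11 − 12) = -15.00°.
With φ = 36.7°, δ = -16.1°, H = -15.00°: sin φ sin δ = -0.1657, cos φ cos δ cos H = 0.7441, so cos θ_z = 0.5784.
θ_z = arccos(0.5784) = 54.66°.

54.7°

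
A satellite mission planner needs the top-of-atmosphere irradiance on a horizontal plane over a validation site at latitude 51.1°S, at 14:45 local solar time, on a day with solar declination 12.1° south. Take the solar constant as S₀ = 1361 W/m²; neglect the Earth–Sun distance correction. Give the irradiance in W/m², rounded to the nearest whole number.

Hour angle H = 15° × (14.75 − 12) = 41.25°.
cos θ_z = sin(-51.1°) sin(-12.1°) + cos(-51.1°) cos(-12.1°) cos(41.25°) = 0.1631 + 0.4616 = 0.6247.
Top-of-atmosphere irradiance = S₀ cos θ_z = 1361 × 0.6247 = 850.22 W/m².

850 W/m²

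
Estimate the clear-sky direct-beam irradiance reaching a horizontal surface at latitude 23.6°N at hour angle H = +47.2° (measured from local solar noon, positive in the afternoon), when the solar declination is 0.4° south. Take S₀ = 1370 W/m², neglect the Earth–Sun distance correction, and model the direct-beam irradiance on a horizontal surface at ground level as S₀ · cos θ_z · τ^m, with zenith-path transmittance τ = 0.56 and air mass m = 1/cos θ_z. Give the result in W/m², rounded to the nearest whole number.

333 W/m²

cos θ_z = sin φ sin δ + cos φ cos δ cos H = (0.4003)(-0.0070) + (0.9164)(1.0000)(0.6794) = 0.6198.
Air mass m = 1/cos θ_z = 1/0.6198 = 1.613; τ^m = 0.56^1.613 = 0.3925.
Surface direct beam = 1370 × 0.6198 × 0.3925 = 333.28 W/m².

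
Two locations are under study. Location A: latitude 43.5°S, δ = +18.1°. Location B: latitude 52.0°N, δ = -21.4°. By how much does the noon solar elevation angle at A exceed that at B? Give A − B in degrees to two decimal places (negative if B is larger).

+11.80°

A: 90° − |-43.5 − (18.1)| = 28.40°.
B: 90° − |52.0 − (-21.4)| = 16.60°.
A − B = 28.40 − 16.60 = 11.80°.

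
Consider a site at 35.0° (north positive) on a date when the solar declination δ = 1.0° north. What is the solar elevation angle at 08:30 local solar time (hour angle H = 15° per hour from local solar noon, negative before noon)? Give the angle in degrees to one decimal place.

30.6°

Hour angle H = 15° × (8.5 − 12) = -52.50°.
cos θ_z = sin(35.0°) sin(1.0°) + cos(35.0°) cos(1.0°) cos(-52.50°) = 0.0100 + 0.4986 = 0.5086.
θ_z = arccos(0.5086) = 59.43°, so the elevation is 90° − 59.43° = 30.57°.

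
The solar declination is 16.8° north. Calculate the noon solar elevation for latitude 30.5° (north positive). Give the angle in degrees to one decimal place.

76.3°

At local solar noon the hour angle is zero, so the elevation is 90° − |φ − δ| = 90° − |30.5° − (16.8°)| = 90° − 13.7° = 76.3°.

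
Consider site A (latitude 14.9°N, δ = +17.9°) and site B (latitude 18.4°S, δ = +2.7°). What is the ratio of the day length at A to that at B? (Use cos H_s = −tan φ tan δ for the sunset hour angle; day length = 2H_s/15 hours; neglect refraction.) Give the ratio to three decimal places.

A: H_s = arccos(−tan 14.9° · tan 17.9°) = 94.93°, so 2H_s/15 = 12.6573 h.
B: H_s = arccos(−tan -18.4° · tan 2.7°) = 89.10°, so 2H_s/15 = 11.8800 h.
Ratio A/B = 12.6573 / 11.8800 = 1.0654.

1.065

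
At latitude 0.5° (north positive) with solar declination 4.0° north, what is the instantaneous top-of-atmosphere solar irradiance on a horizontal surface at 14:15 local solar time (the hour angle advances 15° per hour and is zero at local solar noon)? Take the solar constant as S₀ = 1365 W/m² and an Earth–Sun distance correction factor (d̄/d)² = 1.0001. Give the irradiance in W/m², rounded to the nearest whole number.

Hour angle H = 15° × (14.25 − 12) = 33.75°.
cos θ_z = sin(0.5°) sin(4.0°) + cos(0.5°) cos(4.0°) cos(33.75°) = 0.0006 + 0.8294 = 0.8300.
Top-of-atmosphere irradiance = S₀ (d̄/d)² cos θ_z = 1365 × 1.0001 × 0.8300 = 1133.06 W/m².

1133 W/m²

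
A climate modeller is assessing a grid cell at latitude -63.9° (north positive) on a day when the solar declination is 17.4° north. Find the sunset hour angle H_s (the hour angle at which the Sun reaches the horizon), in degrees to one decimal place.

−tan φ tan δ = −(-2.0413)(0.3134) = 0.6397; H_s = arccos(0.6397) = 50.23°.

50.2°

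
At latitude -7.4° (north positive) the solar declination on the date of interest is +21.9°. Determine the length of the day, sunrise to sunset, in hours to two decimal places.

−tan φ tan δ = −(-0.1299)(0.4020) = 0.0522; H_s = arccos(0.0522) = 87.01°.
Day length = 2 H_s / 15° h⁻¹ = 174.02° / 15 = 11.601 h.

11.60 hours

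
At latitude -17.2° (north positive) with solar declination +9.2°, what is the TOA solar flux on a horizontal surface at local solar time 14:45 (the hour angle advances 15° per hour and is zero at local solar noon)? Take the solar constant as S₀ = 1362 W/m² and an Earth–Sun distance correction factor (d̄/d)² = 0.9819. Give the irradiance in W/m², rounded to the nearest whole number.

Hour angle H = 15° × (14.75 − 12) = 41.25°.
cos θ_z = sin φ sin δ + cos φ cos δ cos H = (-0.2957)(0.1599) + (0.9553)(0.9871)(0.7518) = 0.6616.
Top-of-atmosphere irradiance = S₀ (d̄/d)² cos θ_z = 1362 × 0.9819 × 0.6616 = 884.79 W/m².

885 W/m²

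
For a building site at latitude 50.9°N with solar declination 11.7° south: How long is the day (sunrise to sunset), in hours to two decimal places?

10.03 hours

The sunset hour angle satisfies cos H_s = −tan φ tan δ = 0.2548, giving H_s = 75.24°.
Day length = 2 H_s / 15° h⁻¹ = 150.48° / 15 = 10.032 h.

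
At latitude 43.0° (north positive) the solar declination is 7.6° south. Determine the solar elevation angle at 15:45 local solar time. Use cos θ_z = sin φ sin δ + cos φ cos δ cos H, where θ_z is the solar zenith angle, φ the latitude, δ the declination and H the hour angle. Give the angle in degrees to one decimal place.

18.2°

Hour angle H = 15° × (15.75 − 12) = 56.25°.
cos θ_z = sin φ sin δ + cos φ cos δ cos H = (0.6820)(-0.1323) + (0.7314)(0.9912)(0.5556) = 0.3126.
θ_z = arccos(0.3126) = 71.78°, so the elevation is 90° − 71.78° = 18.22°.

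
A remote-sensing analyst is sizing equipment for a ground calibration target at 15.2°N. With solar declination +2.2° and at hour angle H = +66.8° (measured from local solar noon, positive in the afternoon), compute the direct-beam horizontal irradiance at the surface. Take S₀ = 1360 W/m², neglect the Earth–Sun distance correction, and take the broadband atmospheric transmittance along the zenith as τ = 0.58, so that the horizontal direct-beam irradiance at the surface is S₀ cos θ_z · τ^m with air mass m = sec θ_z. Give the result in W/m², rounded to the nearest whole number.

131 W/m²

cos θ_z = sin(15.2°) sin(2.2°) + cos(15.2°) cos(2.2°) cos(66.80°) = 0.0101 + 0.3799 = 0.3900.
Air mass m = 1/cos θ_z = 1/0.3900 = 2.564; τ^m = 0.58^2.564 = 0.2474.
Surface direct beam = 1360 × 0.3900 × 0.2474 = 131.22 W/m².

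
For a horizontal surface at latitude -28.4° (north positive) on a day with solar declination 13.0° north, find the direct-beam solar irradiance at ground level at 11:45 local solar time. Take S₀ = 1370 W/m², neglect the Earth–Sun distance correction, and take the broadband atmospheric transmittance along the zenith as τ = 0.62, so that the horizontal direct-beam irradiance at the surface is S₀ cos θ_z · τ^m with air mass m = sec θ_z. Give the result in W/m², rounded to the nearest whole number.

541 W/m²

Hour angle H = 15° × (11.75 − 12) = -3.75°.
cos θ_z = sin(-28.4°) sin(13.0°) + cos(-28.4°) cos(13.0°) cos(-3.75°) = -0.1070 + 0.8553 = 0.7483.
Air mass m = 1/cos θ_z = 1/0.7483 = 1.336; τ^m = 0.62^1.336 = 0.5280.
Surface direct beam = 1370 × 0.7483 × 0.5280 = 541.29 W/m².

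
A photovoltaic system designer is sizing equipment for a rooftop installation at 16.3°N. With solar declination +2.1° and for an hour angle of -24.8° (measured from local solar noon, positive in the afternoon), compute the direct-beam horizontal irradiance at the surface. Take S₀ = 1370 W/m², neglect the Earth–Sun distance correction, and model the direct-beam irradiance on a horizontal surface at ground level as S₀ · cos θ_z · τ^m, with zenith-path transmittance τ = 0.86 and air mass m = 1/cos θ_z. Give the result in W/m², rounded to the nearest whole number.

1017 W/m²

With φ = 16.3°, δ = 2.1°, H = -24.80°: sin φ sin δ = 0.0103, cos φ cos δ cos H = 0.8707, so cos θ_z = 0.8810.
Air mass m = 1/cos θ_z = 1/0.8810 = 1.135; τ^m = 0.86^1.135 = 0.8427.
Surface direct beam = 1370 × 0.8810 × 0.8427 = 1017.11 W/m².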